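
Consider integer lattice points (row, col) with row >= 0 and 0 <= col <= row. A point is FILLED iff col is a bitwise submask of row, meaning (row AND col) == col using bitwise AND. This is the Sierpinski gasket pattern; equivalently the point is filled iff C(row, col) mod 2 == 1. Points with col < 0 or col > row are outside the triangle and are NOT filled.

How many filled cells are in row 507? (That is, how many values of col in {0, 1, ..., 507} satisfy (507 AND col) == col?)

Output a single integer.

Answer: 256

Derivation:
507 in binary = 111111011
popcount(507) = number of 1-bits in 111111011 = 8
A col c satisfies (507 AND c) == c iff every set bit of c is also set in 507; each of the 8 set bits of 507 can independently be on or off in c.
count = 2^8 = 256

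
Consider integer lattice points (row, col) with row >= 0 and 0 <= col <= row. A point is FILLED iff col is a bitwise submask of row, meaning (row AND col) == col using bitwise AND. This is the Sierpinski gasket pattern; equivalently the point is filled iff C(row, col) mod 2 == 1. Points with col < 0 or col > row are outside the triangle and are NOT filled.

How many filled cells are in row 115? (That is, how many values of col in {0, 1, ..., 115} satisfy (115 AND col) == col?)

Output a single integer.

Answer: 32

Derivation:
115 in binary = 1110011
popcount(115) = number of 1-bits in 1110011 = 5
A col c satisfies (115 AND c) == c iff every set bit of c is also set in 115; each of the 5 set bits of 115 can independently be on or off in c.
count = 2^5 = 32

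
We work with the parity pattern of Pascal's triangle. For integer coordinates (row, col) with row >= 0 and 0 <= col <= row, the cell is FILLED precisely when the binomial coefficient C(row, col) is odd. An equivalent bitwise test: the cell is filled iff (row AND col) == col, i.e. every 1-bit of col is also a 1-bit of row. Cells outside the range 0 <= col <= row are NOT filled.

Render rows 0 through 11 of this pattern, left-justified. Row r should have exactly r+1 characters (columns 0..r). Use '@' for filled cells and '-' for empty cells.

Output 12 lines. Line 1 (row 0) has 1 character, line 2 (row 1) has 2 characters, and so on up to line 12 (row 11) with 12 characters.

Answer: @
@@
@-@
@@@@
@---@
@@--@@
@-@-@-@
@@@@@@@@
@-------@
@@------@@
@-@-----@-@
@@@@----@@@@

Derivation:
r0=0: @
r1=1: @@
r2=10: @-@
r3=11: @@@@
r4=100: @---@
r5=101: @@--@@
r6=110: @-@-@-@
r7=111: @@@@@@@@
r8=1000: @-------@
r9=1001: @@------@@
r10=1010: @-@-----@-@
r11=1011: @@@@----@@@@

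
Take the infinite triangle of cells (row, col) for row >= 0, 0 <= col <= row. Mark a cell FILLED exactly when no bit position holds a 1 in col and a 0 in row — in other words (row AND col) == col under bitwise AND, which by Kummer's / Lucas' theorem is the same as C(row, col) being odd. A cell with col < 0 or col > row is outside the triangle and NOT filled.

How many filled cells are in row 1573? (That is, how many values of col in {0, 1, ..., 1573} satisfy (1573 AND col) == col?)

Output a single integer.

Answer: 32

Derivation:
1573 in binary = 11000100101
popcount(1573) = number of 1-bits in 11000100101 = 5
A col c satisfies (1573 AND c) == c iff every set bit of c is also set in 1573; each of the 5 set bits of 1573 can independently be on or off in c.
count = 2^5 = 32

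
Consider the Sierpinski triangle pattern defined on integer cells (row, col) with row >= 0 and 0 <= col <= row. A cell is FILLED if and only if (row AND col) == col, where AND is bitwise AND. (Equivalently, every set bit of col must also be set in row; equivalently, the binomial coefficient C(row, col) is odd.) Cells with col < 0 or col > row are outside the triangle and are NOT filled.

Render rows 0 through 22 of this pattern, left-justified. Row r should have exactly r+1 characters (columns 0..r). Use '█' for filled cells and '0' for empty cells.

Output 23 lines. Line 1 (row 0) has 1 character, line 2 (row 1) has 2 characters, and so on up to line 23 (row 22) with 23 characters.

r0=0: █
r1=1: ██
r2=10: █0█
r3=11: ████
r4=100: █000█
r5=101: ██00██
r6=110: █0█0█0█
r7=111: ████████
r8=1000: █0000000█
r9=1001: ██000000██
r10=1010: █0█00000█0█
r11=1011: ████0000████
r12=1100: █000█000█000█
r13=1101: ██00██00██00██
r14=1110: █0█0█0█0█0█0█0█
r15=1111: ████████████████
r16=10000: █000000000000000█
r17=10001: ██00000000000000██
r18=10010: █0█0000000000000█0█
r19=10011: ████000000000000████
r20=10100: █000█00000000000█000█
r21=10101: ██00██0000000000██00██
r22=10110: █0█0█0█000000000█0█0█0█

Answer: █
██
█0█
████
█000█
██00██
█0█0█0█
████████
█0000000█
██000000██
█0█00000█0█
████0000████
█000█000█000█
██00██00██00██
█0█0█0█0█0█0█0█
████████████████
█000000000000000█
██00000000000000██
█0█0000000000000█0█
████000000000000████
█000█00000000000█000█
██00██0000000000██00██
█0█0█0█000000000█0█0█0█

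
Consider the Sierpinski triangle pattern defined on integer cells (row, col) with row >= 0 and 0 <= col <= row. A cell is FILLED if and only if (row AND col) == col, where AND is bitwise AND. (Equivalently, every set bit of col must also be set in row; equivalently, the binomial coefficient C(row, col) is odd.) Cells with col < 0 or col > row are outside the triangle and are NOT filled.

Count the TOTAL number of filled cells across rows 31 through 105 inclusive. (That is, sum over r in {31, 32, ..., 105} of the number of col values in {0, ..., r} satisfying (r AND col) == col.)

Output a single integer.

Answer: 1136

Derivation:
r31=11111 pc5: +32 =32
r32=100000 pc1: +2 =34
r33=100001 pc2: +4 =38
r34=100010 pc2: +4 =42
r35=100011 pc3: +8 =50
r36=100100 pc2: +4 =54
r37=100101 pc3: +8 =62
r38=100110 pc3: +8 =70
r39=100111 pc4: +16 =86
r40=101000 pc2: +4 =90
r41=101001 pc3: +8 =98
r42=101010 pc3: +8 =106
r43=101011 pc4: +16 =122
r44=101100 pc3: +8 =130
r45=101101 pc4: +16 =146
r46=101110 pc4: +16 =162
r47=101111 pc5: +32 =194
r48=110000 pc2: +4 =198
r49=110001 pc3: +8 =206
r50=110010 pc3: +8 =214
r51=110011 pc4: +16 =230
r52=110100 pc3: +8 =238
r53=110101 pc4: +16 =254
r54=110110 pc4: +16 =270
r55=110111 pc5: +32 =302
r56=111000 pc3: +8 =310
r57=111001 pc4: +16 =326
r58=111010 pc4: +16 =342
r59=111011 pc5: +32 =374
r60=111100 pc4: +16 =390
r61=111101 pc5: +32 =422
r62=111110 pc5: +32 =454
r63=111111 pc6: +64 =518
r64=1000000 pc1: +2 =520
r65=1000001 pc2: +4 =524
r66=1000010 pc2: +4 =528
r67=1000011 pc3: +8 =536
r68=1000100 pc2: +4 =540
r69=1000101 pc3: +8 =548
r70=1000110 pc3: +8 =556
r71=1000111 pc4: +16 =572
r72=1001000 pc2: +4 =576
r73=1001001 pc3: +8 =584
r74=1001010 pc3: +8 =592
r75=1001011 pc4: +16 =608
r76=1001100 pc3: +8 =616
r77=1001101 pc4: +16 =632
r78=1001110 pc4: +16 =648
r79=1001111 pc5: +32 =680
r80=1010000 pc2: +4 =684
r81=1010001 pc3: +8 =692
r82=1010010 pc3: +8 =700
r83=1010011 pc4: +16 =716
r84=1010100 pc3: +8 =724
r85=1010101 pc4: +16 =740
r86=1010110 pc4: +16 =756
r87=1010111 pc5: +32 =788
r88=1011000 pc3: +8 =796
r89=1011001 pc4: +16 =812
r90=1011010 pc4: +16 =828
r91=1011011 pc5: +32 =860
r92=1011100 pc4: +16 =876
r93=1011101 pc5: +32 =908
r94=1011110 pc5: +32 =940
r95=1011111 pc6: +64 =1004
r96=1100000 pc2: +4 =1008
r97=1100001 pc3: +8 =1016
r98=1100010 pc3: +8 =1024
r99=1100011 pc4: +16 =1040
r100=1100100 pc3: +8 =1048
r101=1100101 pc4: +16 =1064
r102=1100110 pc4: +16 =1080
r103=1100111 pc5: +32 =1112
r104=1101000 pc3: +8 =1120
r105=1101001 pc4: +16 =1136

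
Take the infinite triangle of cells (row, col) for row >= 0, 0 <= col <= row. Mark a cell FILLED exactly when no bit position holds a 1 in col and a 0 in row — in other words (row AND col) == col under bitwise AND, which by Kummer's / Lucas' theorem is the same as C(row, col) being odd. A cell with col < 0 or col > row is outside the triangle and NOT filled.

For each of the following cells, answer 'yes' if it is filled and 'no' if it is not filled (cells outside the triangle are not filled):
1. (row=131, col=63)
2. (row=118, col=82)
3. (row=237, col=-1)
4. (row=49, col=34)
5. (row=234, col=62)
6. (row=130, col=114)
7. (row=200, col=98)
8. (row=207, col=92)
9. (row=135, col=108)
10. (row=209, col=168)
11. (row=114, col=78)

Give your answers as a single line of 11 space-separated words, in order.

(131,63): row=0b10000011, col=0b111111, row AND col = 0b11 = 3; 3 != 63 -> empty
(118,82): row=0b1110110, col=0b1010010, row AND col = 0b1010010 = 82; 82 == 82 -> filled
(237,-1): col outside [0, 237] -> not filled
(49,34): row=0b110001, col=0b100010, row AND col = 0b100000 = 32; 32 != 34 -> empty
(234,62): row=0b11101010, col=0b111110, row AND col = 0b101010 = 42; 42 != 62 -> empty
(130,114): row=0b10000010, col=0b1110010, row AND col = 0b10 = 2; 2 != 114 -> empty
(200,98): row=0b11001000, col=0b1100010, row AND col = 0b1000000 = 64; 64 != 98 -> empty
(207,92): row=0b11001111, col=0b1011100, row AND col = 0b1001100 = 76; 76 != 92 -> empty
(135,108): row=0b10000111, col=0b1101100, row AND col = 0b100 = 4; 4 != 108 -> empty
(209,168): row=0b11010001, col=0b10101000, row AND col = 0b10000000 = 128; 128 != 168 -> empty
(114,78): row=0b1110010, col=0b1001110, row AND col = 0b1000010 = 66; 66 != 78 -> empty

Answer: no yes no no no no no no no no no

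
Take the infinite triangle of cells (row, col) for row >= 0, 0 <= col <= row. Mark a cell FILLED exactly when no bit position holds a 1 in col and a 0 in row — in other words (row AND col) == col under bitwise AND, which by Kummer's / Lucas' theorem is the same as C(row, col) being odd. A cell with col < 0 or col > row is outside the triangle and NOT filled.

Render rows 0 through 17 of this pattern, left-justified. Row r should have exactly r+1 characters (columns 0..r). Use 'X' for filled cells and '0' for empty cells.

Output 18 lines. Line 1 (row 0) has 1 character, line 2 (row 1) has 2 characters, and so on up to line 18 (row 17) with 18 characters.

r0=0: X
r1=1: XX
r2=10: X0X
r3=11: XXXX
r4=100: X000X
r5=101: XX00XX
r6=110: X0X0X0X
r7=111: XXXXXXXX
r8=1000: X0000000X
r9=1001: XX000000XX
r10=1010: X0X00000X0X
r11=1011: XXXX0000XXXX
r12=1100: X000X000X000X
r13=1101: XX00XX00XX00XX
r14=1110: X0X0X0X0X0X0X0X
r15=1111: XXXXXXXXXXXXXXXX
r16=10000: X000000000000000X
r17=10001: XX00000000000000XX

Answer: X
XX
X0X
XXXX
X000X
XX00XX
X0X0X0X
XXXXXXXX
X0000000X
XX000000XX
X0X00000X0X
XXXX0000XXXX
X000X000X000X
XX00XX00XX00XX
X0X0X0X0X0X0X0X
XXXXXXXXXXXXXXXX
X000000000000000X
XX00000000000000XX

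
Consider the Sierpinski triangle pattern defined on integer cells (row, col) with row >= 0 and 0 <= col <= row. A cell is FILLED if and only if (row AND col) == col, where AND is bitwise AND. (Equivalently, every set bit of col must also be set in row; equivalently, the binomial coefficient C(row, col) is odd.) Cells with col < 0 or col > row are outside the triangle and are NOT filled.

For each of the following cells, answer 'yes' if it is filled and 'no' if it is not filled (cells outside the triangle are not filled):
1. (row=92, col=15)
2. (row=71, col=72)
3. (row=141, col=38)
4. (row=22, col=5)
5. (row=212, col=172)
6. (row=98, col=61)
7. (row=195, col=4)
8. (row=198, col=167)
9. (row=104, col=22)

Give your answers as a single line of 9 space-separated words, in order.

Answer: no no no no no no no no no

Derivation:
(92,15): row=0b1011100, col=0b1111, row AND col = 0b1100 = 12; 12 != 15 -> empty
(71,72): col outside [0, 71] -> not filled
(141,38): row=0b10001101, col=0b100110, row AND col = 0b100 = 4; 4 != 38 -> empty
(22,5): row=0b10110, col=0b101, row AND col = 0b100 = 4; 4 != 5 -> empty
(212,172): row=0b11010100, col=0b10101100, row AND col = 0b10000100 = 132; 132 != 172 -> empty
(98,61): row=0b1100010, col=0b111101, row AND col = 0b100000 = 32; 32 != 61 -> empty
(195,4): row=0b11000011, col=0b100, row AND col = 0b0 = 0; 0 != 4 -> empty
(198,167): row=0b11000110, col=0b10100111, row AND col = 0b10000110 = 134; 134 != 167 -> empty
(104,22): row=0b1101000, col=0b10110, row AND col = 0b0 = 0; 0 != 22 -> empty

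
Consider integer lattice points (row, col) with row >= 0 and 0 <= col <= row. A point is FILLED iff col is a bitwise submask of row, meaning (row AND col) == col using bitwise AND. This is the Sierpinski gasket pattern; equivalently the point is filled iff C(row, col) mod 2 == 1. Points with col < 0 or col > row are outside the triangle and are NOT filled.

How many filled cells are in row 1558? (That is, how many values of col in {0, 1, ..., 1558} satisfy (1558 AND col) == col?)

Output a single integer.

1558 in binary = 11000010110
popcount(1558) = number of 1-bits in 11000010110 = 5
A col c satisfies (1558 AND c) == c iff every set bit of c is also set in 1558; each of the 5 set bits of 1558 can independently be on or off in c.
count = 2^5 = 32

Answer: 32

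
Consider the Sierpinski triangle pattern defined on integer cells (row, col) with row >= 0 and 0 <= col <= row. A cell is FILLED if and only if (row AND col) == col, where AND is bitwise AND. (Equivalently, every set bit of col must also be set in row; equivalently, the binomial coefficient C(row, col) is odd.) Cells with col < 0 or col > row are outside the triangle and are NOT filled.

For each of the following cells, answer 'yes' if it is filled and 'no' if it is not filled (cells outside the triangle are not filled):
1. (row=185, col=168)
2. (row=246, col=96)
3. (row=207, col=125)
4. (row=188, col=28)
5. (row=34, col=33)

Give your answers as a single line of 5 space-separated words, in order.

Answer: yes yes no yes no

Derivation:
(185,168): row=0b10111001, col=0b10101000, row AND col = 0b10101000 = 168; 168 == 168 -> filled
(246,96): row=0b11110110, col=0b1100000, row AND col = 0b1100000 = 96; 96 == 96 -> filled
(207,125): row=0b11001111, col=0b1111101, row AND col = 0b1001101 = 77; 77 != 125 -> empty
(188,28): row=0b10111100, col=0b11100, row AND col = 0b11100 = 28; 28 == 28 -> filled
(34,33): row=0b100010, col=0b100001, row AND col = 0b100000 = 32; 32 != 33 -> empty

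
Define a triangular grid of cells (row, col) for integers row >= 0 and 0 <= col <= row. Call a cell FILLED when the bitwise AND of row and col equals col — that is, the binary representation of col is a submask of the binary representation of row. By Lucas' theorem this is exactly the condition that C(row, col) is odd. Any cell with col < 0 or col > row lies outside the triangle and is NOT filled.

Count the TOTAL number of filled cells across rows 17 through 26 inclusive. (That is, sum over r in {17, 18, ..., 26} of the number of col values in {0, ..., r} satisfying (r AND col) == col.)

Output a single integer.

r17=10001 pc2: +4 =4
r18=10010 pc2: +4 =8
r19=10011 pc3: +8 =16
r20=10100 pc2: +4 =20
r21=10101 pc3: +8 =28
r22=10110 pc3: +8 =36
r23=10111 pc4: +16 =52
r24=11000 pc2: +4 =56
r25=11001 pc3: +8 =64
r26=11010 pc3: +8 =72

Answer: 72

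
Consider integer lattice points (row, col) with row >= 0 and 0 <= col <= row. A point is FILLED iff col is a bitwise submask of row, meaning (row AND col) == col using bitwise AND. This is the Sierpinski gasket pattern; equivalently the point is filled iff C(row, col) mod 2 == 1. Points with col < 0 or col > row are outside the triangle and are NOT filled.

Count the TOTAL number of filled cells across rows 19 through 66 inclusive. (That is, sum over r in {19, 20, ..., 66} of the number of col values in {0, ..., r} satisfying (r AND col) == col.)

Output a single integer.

r19=10011 pc3: +8 =8
r20=10100 pc2: +4 =12
r21=10101 pc3: +8 =20
r22=10110 pc3: +8 =28
r23=10111 pc4: +16 =44
r24=11000 pc2: +4 =48
r25=11001 pc3: +8 =56
r26=11010 pc3: +8 =64
r27=11011 pc4: +16 =80
r28=11100 pc3: +8 =88
r29=11101 pc4: +16 =104
r30=11110 pc4: +16 =120
r31=11111 pc5: +32 =152
r32=100000 pc1: +2 =154
r33=100001 pc2: +4 =158
r34=100010 pc2: +4 =162
r35=100011 pc3: +8 =170
r36=100100 pc2: +4 =174
r37=100101 pc3: +8 =182
r38=100110 pc3: +8 =190
r39=100111 pc4: +16 =206
r40=101000 pc2: +4 =210
r41=101001 pc3: +8 =218
r42=101010 pc3: +8 =226
r43=101011 pc4: +16 =242
r44=101100 pc3: +8 =250
r45=101101 pc4: +16 =266
r46=101110 pc4: +16 =282
r47=101111 pc5: +32 =314
r48=110000 pc2: +4 =318
r49=110001 pc3: +8 =326
r50=110010 pc3: +8 =334
r51=110011 pc4: +16 =350
r52=110100 pc3: +8 =358
r53=110101 pc4: +16 =374
r54=110110 pc4: +16 =390
r55=110111 pc5: +32 =422
r56=111000 pc3: +8 =430
r57=111001 pc4: +16 =446
r58=111010 pc4: +16 =462
r59=111011 pc5: +32 =494
r60=111100 pc4: +16 =510
r61=111101 pc5: +32 =542
r62=111110 pc5: +32 =574
r63=111111 pc6: +64 =638
r64=1000000 pc1: +2 =640
r65=1000001 pc2: +4 =644
r66=1000010 pc2: +4 =648

Answer: 648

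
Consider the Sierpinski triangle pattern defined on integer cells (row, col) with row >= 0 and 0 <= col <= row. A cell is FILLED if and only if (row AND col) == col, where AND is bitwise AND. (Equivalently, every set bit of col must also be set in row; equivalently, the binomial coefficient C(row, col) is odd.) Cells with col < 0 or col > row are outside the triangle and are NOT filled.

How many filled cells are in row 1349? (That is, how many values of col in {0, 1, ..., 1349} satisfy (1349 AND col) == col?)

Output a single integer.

1349 in binary = 10101000101
popcount(1349) = number of 1-bits in 10101000101 = 5
A col c satisfies (1349 AND c) == c iff every set bit of c is also set in 1349; each of the 5 set bits of 1349 can independently be on or off in c.
count = 2^5 = 32

Answer: 32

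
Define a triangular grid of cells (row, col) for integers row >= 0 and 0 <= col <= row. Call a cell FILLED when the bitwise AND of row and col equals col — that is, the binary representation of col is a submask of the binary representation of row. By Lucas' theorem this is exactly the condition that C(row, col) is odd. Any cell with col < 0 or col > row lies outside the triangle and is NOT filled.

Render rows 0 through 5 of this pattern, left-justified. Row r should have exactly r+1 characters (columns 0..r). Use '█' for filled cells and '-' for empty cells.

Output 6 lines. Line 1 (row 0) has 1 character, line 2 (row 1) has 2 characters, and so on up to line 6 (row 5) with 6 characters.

r0=0: █
r1=1: ██
r2=10: █-█
r3=11: ████
r4=100: █---█
r5=101: ██--██

Answer: █
██
█-█
████
█---█
██--██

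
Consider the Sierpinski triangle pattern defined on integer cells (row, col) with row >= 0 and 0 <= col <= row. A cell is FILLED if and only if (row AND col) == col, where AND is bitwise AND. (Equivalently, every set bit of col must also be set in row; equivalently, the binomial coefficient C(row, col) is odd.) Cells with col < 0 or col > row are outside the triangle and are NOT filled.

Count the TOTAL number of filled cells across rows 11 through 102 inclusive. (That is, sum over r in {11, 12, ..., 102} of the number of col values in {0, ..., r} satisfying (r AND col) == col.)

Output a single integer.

r11=1011 pc3: +8 =8
r12=1100 pc2: +4 =12
r13=1101 pc3: +8 =20
r14=1110 pc3: +8 =28
r15=1111 pc4: +16 =44
r16=10000 pc1: +2 =46
r17=10001 pc2: +4 =50
r18=10010 pc2: +4 =54
r19=10011 pc3: +8 =62
r20=10100 pc2: +4 =66
r21=10101 pc3: +8 =74
r22=10110 pc3: +8 =82
r23=10111 pc4: +16 =98
r24=11000 pc2: +4 =102
r25=11001 pc3: +8 =110
r26=11010 pc3: +8 =118
r27=11011 pc4: +16 =134
r28=11100 pc3: +8 =142
r29=11101 pc4: +16 =158
r30=11110 pc4: +16 =174
r31=11111 pc5: +32 =206
r32=100000 pc1: +2 =208
r33=100001 pc2: +4 =212
r34=100010 pc2: +4 =216
r35=100011 pc3: +8 =224
r36=100100 pc2: +4 =228
r37=100101 pc3: +8 =236
r38=100110 pc3: +8 =244
r39=100111 pc4: +16 =260
r40=101000 pc2: +4 =264
r41=101001 pc3: +8 =272
r42=101010 pc3: +8 =280
r43=101011 pc4: +16 =296
r44=101100 pc3: +8 =304
r45=101101 pc4: +16 =320
r46=101110 pc4: +16 =336
r47=101111 pc5: +32 =368
r48=110000 pc2: +4 =372
r49=110001 pc3: +8 =380
r50=110010 pc3: +8 =388
r51=110011 pc4: +16 =404
r52=110100 pc3: +8 =412
r53=110101 pc4: +16 =428
r54=110110 pc4: +16 =444
r55=110111 pc5: +32 =476
r56=111000 pc3: +8 =484
r57=111001 pc4: +16 =500
r58=111010 pc4: +16 =516
r59=111011 pc5: +32 =548
r60=111100 pc4: +16 =564
r61=111101 pc5: +32 =596
r62=111110 pc5: +32 =628
r63=111111 pc6: +64 =692
r64=1000000 pc1: +2 =694
r65=1000001 pc2: +4 =698
r66=1000010 pc2: +4 =702
r67=1000011 pc3: +8 =710
r68=1000100 pc2: +4 =714
r69=1000101 pc3: +8 =722
r70=1000110 pc3: +8 =730
r71=1000111 pc4: +16 =746
r72=1001000 pc2: +4 =750
r73=1001001 pc3: +8 =758
r74=1001010 pc3: +8 =766
r75=1001011 pc4: +16 =782
r76=1001100 pc3: +8 =790
r77=1001101 pc4: +16 =806
r78=1001110 pc4: +16 =822
r79=1001111 pc5: +32 =854
r80=1010000 pc2: +4 =858
r81=1010001 pc3: +8 =866
r82=1010010 pc3: +8 =874
r83=1010011 pc4: +16 =890
r84=1010100 pc3: +8 =898
r85=1010101 pc4: +16 =914
r86=1010110 pc4: +16 =930
r87=1010111 pc5: +32 =962
r88=1011000 pc3: +8 =970
r89=1011001 pc4: +16 =986
r90=1011010 pc4: +16 =1002
r91=1011011 pc5: +32 =1034
r92=1011100 pc4: +16 =1050
r93=1011101 pc5: +32 =1082
r94=1011110 pc5: +32 =1114
r95=1011111 pc6: +64 =1178
r96=1100000 pc2: +4 =1182
r97=1100001 pc3: +8 =1190
r98=1100010 pc3: +8 =1198
r99=1100011 pc4: +16 =1214
r100=1100100 pc3: +8 =1222
r101=1100101 pc4: +16 =1238
r102=1100110 pc4: +16 =1254

Answer: 1254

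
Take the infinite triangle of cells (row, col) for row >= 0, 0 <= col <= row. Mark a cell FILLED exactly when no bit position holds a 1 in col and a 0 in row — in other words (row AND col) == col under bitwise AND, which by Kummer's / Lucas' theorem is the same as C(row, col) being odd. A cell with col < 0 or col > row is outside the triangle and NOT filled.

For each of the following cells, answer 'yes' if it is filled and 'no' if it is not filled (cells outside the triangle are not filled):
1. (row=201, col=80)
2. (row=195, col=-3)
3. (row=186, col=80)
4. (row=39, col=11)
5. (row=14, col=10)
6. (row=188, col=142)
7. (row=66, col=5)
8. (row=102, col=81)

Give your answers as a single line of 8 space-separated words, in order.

(201,80): row=0b11001001, col=0b1010000, row AND col = 0b1000000 = 64; 64 != 80 -> empty
(195,-3): col outside [0, 195] -> not filled
(186,80): row=0b10111010, col=0b1010000, row AND col = 0b10000 = 16; 16 != 80 -> empty
(39,11): row=0b100111, col=0b1011, row AND col = 0b11 = 3; 3 != 11 -> empty
(14,10): row=0b1110, col=0b1010, row AND col = 0b1010 = 10; 10 == 10 -> filled
(188,142): row=0b10111100, col=0b10001110, row AND col = 0b10001100 = 140; 140 != 142 -> empty
(66,5): row=0b1000010, col=0b101, row AND col = 0b0 = 0; 0 != 5 -> empty
(102,81): row=0b1100110, col=0b1010001, row AND col = 0b1000000 = 64; 64 != 81 -> empty

Answer: no no no no yes no no no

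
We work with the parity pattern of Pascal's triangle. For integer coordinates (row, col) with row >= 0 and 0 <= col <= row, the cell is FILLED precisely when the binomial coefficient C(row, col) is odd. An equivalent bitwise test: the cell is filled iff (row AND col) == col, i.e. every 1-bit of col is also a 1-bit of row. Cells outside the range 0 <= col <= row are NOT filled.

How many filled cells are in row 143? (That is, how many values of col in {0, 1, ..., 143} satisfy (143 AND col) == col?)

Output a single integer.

143 in binary = 10001111
popcount(143) = number of 1-bits in 10001111 = 5
A col c satisfies (143 AND c) == c iff every set bit of c is also set in 143; each of the 5 set bits of 143 can independently be on or off in c.
count = 2^5 = 32

Answer: 32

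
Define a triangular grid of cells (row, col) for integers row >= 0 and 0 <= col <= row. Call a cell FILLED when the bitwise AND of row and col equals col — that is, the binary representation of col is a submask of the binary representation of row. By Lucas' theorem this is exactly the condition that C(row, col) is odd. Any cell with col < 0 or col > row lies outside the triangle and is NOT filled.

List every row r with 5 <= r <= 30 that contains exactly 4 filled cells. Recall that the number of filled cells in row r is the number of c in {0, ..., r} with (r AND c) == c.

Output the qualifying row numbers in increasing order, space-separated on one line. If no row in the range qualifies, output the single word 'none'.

Row r has 2^popcount(r) filled cells, so we need popcount(r) = log2(4) = 2.
Scan r = 5..30 and keep those with exactly 2 one-bits:
r=5=101 popcount=2 -> KEEP
r=6=110 popcount=2 -> KEEP
r=7=111 popcount=3 -> skip
r=8=1000 popcount=1 -> skip
r=9=1001 popcount=2 -> KEEP
r=10=1010 popcount=2 -> KEEP
r=11=1011 popcount=3 -> skip
r=12=1100 popcount=2 -> KEEP
r=13=1101 popcount=3 -> skip
r=14=1110 popcount=3 -> skip
r=15=1111 popcount=4 -> skip
r=16=10000 popcount=1 -> skip
r=17=10001 popcount=2 -> KEEP
r=18=10010 popcount=2 -> KEEP
r=19=10011 popcount=3 -> skip
r=20=10100 popcount=2 -> KEEP
r=21=10101 popcount=3 -> skip
r=22=10110 popcount=3 -> skip
r=23=10111 popcount=4 -> skip
r=24=11000 popcount=2 -> KEEP
r=25=11001 popcount=3 -> skip
r=26=11010 popcount=3 -> skip
r=27=11011 popcount=4 -> skip
r=28=11100 popcount=3 -> skip
r=29=11101 popcount=4 -> skip
r=30=11110 popcount=4 -> skip
Kept rows: 5 6 9 10 12 17 18 20 24

Answer: 5 6 9 10 12 17 18 20 24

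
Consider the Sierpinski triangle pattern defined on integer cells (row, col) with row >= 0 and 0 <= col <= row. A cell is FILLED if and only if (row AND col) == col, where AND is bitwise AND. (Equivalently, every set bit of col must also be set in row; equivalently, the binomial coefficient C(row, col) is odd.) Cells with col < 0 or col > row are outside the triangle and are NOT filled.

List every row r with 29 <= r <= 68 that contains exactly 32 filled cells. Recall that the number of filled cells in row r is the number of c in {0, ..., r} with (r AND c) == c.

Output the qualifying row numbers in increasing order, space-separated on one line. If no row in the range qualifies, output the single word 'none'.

Answer: 31 47 55 59 61 62

Derivation:
Row r has 2^popcount(r) filled cells, so we need popcount(r) = log2(32) = 5.
Scan r = 29..68 and keep those with exactly 5 one-bits:
r=29=11101 popcount=4 -> skip
r=30=11110 popcount=4 -> skip
r=31=11111 popcount=5 -> KEEP
r=32=100000 popcount=1 -> skip
r=33=100001 popcount=2 -> skip
r=34=100010 popcount=2 -> skip
r=35=100011 popcount=3 -> skip
r=36=100100 popcount=2 -> skip
r=37=100101 popcount=3 -> skip
r=38=100110 popcount=3 -> skip
r=39=100111 popcount=4 -> skip
r=40=101000 popcount=2 -> skip
r=41=101001 popcount=3 -> skip
r=42=101010 popcount=3 -> skip
r=43=101011 popcount=4 -> skip
r=44=101100 popcount=3 -> skip
r=45=101101 popcount=4 -> skip
r=46=101110 popcount=4 -> skip
r=47=101111 popcount=5 -> KEEP
r=48=110000 popcount=2 -> skip
r=49=110001 popcount=3 -> skip
r=50=110010 popcount=3 -> skip
r=51=110011 popcount=4 -> skip
r=52=110100 popcount=3 -> skip
r=53=110101 popcount=4 -> skip
r=54=110110 popcount=4 -> skip
r=55=110111 popcount=5 -> KEEP
r=56=111000 popcount=3 -> skip
r=57=111001 popcount=4 -> skip
r=58=111010 popcount=4 -> skip
r=59=111011 popcount=5 -> KEEP
r=60=111100 popcount=4 -> skip
r=61=111101 popcount=5 -> KEEP
r=62=111110 popcount=5 -> KEEP
r=63=111111 popcount=6 -> skip
r=64=1000000 popcount=1 -> skip
r=65=1000001 popcount=2 -> skip
r=66=1000010 popcount=2 -> skip
r=67=1000011 popcount=3 -> skip
r=68=1000100 popcount=2 -> skip
Kept rows: 31 47 55 59 61 62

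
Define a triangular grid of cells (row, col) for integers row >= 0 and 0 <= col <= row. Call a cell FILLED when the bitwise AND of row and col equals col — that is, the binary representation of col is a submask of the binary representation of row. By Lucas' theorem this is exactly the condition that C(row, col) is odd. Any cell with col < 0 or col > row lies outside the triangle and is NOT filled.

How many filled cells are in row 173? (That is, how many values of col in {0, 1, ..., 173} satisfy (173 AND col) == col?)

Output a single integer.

Answer: 32

Derivation:
173 in binary = 10101101
popcount(173) = number of 1-bits in 10101101 = 5
A col c satisfies (173 AND c) == c iff every set bit of c is also set in 173; each of the 5 set bits of 173 can independently be on or off in c.
count = 2^5 = 32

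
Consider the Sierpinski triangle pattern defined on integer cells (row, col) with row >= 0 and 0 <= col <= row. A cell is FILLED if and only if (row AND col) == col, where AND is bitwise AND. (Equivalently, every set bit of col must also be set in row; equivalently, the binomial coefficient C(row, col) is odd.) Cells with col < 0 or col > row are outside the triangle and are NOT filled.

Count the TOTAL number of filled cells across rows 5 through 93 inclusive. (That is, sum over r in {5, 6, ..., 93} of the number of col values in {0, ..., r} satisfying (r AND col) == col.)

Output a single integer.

r5=101 pc2: +4 =4
r6=110 pc2: +4 =8
r7=111 pc3: +8 =16
r8=1000 pc1: +2 =18
r9=1001 pc2: +4 =22
r10=1010 pc2: +4 =26
r11=1011 pc3: +8 =34
r12=1100 pc2: +4 =38
r13=1101 pc3: +8 =46
r14=1110 pc3: +8 =54
r15=1111 pc4: +16 =70
r16=10000 pc1: +2 =72
r17=10001 pc2: +4 =76
r18=10010 pc2: +4 =80
r19=10011 pc3: +8 =88
r20=10100 pc2: +4 =92
r21=10101 pc3: +8 =100
r22=10110 pc3: +8 =108
r23=10111 pc4: +16 =124
r24=11000 pc2: +4 =128
r25=11001 pc3: +8 =136
r26=11010 pc3: +8 =144
r27=11011 pc4: +16 =160
r28=11100 pc3: +8 =168
r29=11101 pc4: +16 =184
r30=11110 pc4: +16 =200
r31=11111 pc5: +32 =232
r32=100000 pc1: +2 =234
r33=100001 pc2: +4 =238
r34=100010 pc2: +4 =242
r35=100011 pc3: +8 =250
r36=100100 pc2: +4 =254
r37=100101 pc3: +8 =262
r38=100110 pc3: +8 =270
r39=100111 pc4: +16 =286
r40=101000 pc2: +4 =290
r41=101001 pc3: +8 =298
r42=101010 pc3: +8 =306
r43=101011 pc4: +16 =322
r44=101100 pc3: +8 =330
r45=101101 pc4: +16 =346
r46=101110 pc4: +16 =362
r47=101111 pc5: +32 =394
r48=110000 pc2: +4 =398
r49=110001 pc3: +8 =406
r50=110010 pc3: +8 =414
r51=110011 pc4: +16 =430
r52=110100 pc3: +8 =438
r53=110101 pc4: +16 =454
r54=110110 pc4: +16 =470
r55=110111 pc5: +32 =502
r56=111000 pc3: +8 =510
r57=111001 pc4: +16 =526
r58=111010 pc4: +16 =542
r59=111011 pc5: +32 =574
r60=111100 pc4: +16 =590
r61=111101 pc5: +32 =622
r62=111110 pc5: +32 =654
r63=111111 pc6: +64 =718
r64=1000000 pc1: +2 =720
r65=1000001 pc2: +4 =724
r66=1000010 pc2: +4 =728
r67=1000011 pc3: +8 =736
r68=1000100 pc2: +4 =740
r69=1000101 pc3: +8 =748
r70=1000110 pc3: +8 =756
r71=1000111 pc4: +16 =772
r72=1001000 pc2: +4 =776
r73=1001001 pc3: +8 =784
r74=1001010 pc3: +8 =792
r75=1001011 pc4: +16 =808
r76=1001100 pc3: +8 =816
r77=1001101 pc4: +16 =832
r78=1001110 pc4: +16 =848
r79=1001111 pc5: +32 =880
r80=1010000 pc2: +4 =884
r81=1010001 pc3: +8 =892
r82=1010010 pc3: +8 =900
r83=1010011 pc4: +16 =916
r84=1010100 pc3: +8 =924
r85=1010101 pc4: +16 =940
r86=1010110 pc4: +16 =956
r87=1010111 pc5: +32 =988
r88=1011000 pc3: +8 =996
r89=1011001 pc4: +16 =1012
r90=1011010 pc4: +16 =1028
r91=1011011 pc5: +32 =1060
r92=1011100 pc4: +16 =1076
r93=1011101 pc5: +32 =1108

Answer: 1108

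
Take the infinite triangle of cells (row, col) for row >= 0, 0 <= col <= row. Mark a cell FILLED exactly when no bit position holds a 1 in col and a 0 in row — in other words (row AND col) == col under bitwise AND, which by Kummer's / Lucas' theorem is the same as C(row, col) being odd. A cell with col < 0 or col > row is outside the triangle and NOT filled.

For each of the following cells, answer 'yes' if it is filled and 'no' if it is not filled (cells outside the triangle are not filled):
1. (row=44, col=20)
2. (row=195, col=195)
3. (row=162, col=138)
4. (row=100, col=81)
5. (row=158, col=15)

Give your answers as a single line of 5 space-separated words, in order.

Answer: no yes no no no

Derivation:
(44,20): row=0b101100, col=0b10100, row AND col = 0b100 = 4; 4 != 20 -> empty
(195,195): row=0b11000011, col=0b11000011, row AND col = 0b11000011 = 195; 195 == 195 -> filled
(162,138): row=0b10100010, col=0b10001010, row AND col = 0b10000010 = 130; 130 != 138 -> empty
(100,81): row=0b1100100, col=0b1010001, row AND col = 0b1000000 = 64; 64 != 81 -> empty
(158,15): row=0b10011110, col=0b1111, row AND col = 0b1110 = 14; 14 != 15 -> empty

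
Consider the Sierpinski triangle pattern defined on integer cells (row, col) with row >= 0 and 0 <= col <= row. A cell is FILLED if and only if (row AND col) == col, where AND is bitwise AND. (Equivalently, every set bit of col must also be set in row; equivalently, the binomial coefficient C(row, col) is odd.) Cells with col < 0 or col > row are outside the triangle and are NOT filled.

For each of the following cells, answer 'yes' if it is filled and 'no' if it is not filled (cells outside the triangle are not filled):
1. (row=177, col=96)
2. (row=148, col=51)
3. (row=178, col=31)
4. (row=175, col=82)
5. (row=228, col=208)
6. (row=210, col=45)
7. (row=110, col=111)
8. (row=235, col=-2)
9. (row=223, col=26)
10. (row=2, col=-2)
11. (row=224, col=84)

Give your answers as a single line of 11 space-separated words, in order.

Answer: no no no no no no no no yes no no

Derivation:
(177,96): row=0b10110001, col=0b1100000, row AND col = 0b100000 = 32; 32 != 96 -> empty
(148,51): row=0b10010100, col=0b110011, row AND col = 0b10000 = 16; 16 != 51 -> empty
(178,31): row=0b10110010, col=0b11111, row AND col = 0b10010 = 18; 18 != 31 -> empty
(175,82): row=0b10101111, col=0b1010010, row AND col = 0b10 = 2; 2 != 82 -> empty
(228,208): row=0b11100100, col=0b11010000, row AND col = 0b11000000 = 192; 192 != 208 -> empty
(210,45): row=0b11010010, col=0b101101, row AND col = 0b0 = 0; 0 != 45 -> empty
(110,111): col outside [0, 110] -> not filled
(235,-2): col outside [0, 235] -> not filled
(223,26): row=0b11011111, col=0b11010, row AND col = 0b11010 = 26; 26 == 26 -> filled
(2,-2): col outside [0, 2] -> not filled
(224,84): row=0b11100000, col=0b1010100, row AND col = 0b1000000 = 64; 64 != 84 -> empty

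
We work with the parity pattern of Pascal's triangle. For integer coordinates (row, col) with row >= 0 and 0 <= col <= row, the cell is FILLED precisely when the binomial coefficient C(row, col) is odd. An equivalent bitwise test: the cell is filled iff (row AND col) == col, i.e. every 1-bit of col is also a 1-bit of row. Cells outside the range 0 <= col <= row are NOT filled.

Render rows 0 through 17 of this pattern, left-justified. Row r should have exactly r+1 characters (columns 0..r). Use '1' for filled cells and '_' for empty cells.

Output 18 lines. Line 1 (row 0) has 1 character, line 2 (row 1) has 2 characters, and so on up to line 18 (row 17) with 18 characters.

r0=0: 1
r1=1: 11
r2=10: 1_1
r3=11: 1111
r4=100: 1___1
r5=101: 11__11
r6=110: 1_1_1_1
r7=111: 11111111
r8=1000: 1_______1
r9=1001: 11______11
r10=1010: 1_1_____1_1
r11=1011: 1111____1111
r12=1100: 1___1___1___1
r13=1101: 11__11__11__11
r14=1110: 1_1_1_1_1_1_1_1
r15=1111: 1111111111111111
r16=10000: 1_______________1
r17=10001: 11______________11

Answer: 1
11
1_1
1111
1___1
11__11
1_1_1_1
11111111
1_______1
11______11
1_1_____1_1
1111____1111
1___1___1___1
11__11__11__11
1_1_1_1_1_1_1_1
1111111111111111
1_______________1
11______________11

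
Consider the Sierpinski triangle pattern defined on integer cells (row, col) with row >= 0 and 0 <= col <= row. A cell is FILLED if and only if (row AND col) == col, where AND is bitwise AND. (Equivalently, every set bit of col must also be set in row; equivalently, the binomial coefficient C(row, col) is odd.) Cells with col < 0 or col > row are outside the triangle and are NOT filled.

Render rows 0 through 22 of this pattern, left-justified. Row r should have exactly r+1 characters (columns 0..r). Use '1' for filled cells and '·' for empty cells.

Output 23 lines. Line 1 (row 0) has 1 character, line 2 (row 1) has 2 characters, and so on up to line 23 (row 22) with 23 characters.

Answer: 1
11
1·1
1111
1···1
11··11
1·1·1·1
11111111
1·······1
11······11
1·1·····1·1
1111····1111
1···1···1···1
11··11··11··11
1·1·1·1·1·1·1·1
1111111111111111
1···············1
11··············11
1·1·············1·1
1111············1111
1···1···········1···1
11··11··········11··11
1·1·1·1·········1·1·1·1

Derivation:
r0=0: 1
r1=1: 11
r2=10: 1·1
r3=11: 1111
r4=100: 1···1
r5=101: 11··11
r6=110: 1·1·1·1
r7=111: 11111111
r8=1000: 1·······1
r9=1001: 11······11
r10=1010: 1·1·····1·1
r11=1011: 1111····1111
r12=1100: 1···1···1···1
r13=1101: 11··11··11··11
r14=1110: 1·1·1·1·1·1·1·1
r15=1111: 1111111111111111
r16=10000: 1···············1
r17=10001: 11··············11
r18=10010: 1·1·············1·1
r19=10011: 1111············1111
r20=10100: 1···1···········1···1
r21=10101: 11··11··········11··11
r22=10110: 1·1·1·1·········1·1·1·1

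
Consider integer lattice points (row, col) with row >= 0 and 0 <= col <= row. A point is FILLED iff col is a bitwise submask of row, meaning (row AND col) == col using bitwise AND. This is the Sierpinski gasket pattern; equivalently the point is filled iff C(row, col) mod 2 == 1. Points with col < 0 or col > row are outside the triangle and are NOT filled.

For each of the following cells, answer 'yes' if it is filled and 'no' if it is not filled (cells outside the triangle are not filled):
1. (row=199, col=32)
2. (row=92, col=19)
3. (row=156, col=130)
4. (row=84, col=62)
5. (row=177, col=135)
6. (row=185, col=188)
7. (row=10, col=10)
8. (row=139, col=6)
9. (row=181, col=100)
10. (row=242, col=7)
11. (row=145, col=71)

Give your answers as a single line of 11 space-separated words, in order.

(199,32): row=0b11000111, col=0b100000, row AND col = 0b0 = 0; 0 != 32 -> empty
(92,19): row=0b1011100, col=0b10011, row AND col = 0b10000 = 16; 16 != 19 -> empty
(156,130): row=0b10011100, col=0b10000010, row AND col = 0b10000000 = 128; 128 != 130 -> empty
(84,62): row=0b1010100, col=0b111110, row AND col = 0b10100 = 20; 20 != 62 -> empty
(177,135): row=0b10110001, col=0b10000111, row AND col = 0b10000001 = 129; 129 != 135 -> empty
(185,188): col outside [0, 185] -> not filled
(10,10): row=0b1010, col=0b1010, row AND col = 0b1010 = 10; 10 == 10 -> filled
(139,6): row=0b10001011, col=0b110, row AND col = 0b10 = 2; 2 != 6 -> empty
(181,100): row=0b10110101, col=0b1100100, row AND col = 0b100100 = 36; 36 != 100 -> empty
(242,7): row=0b11110010, col=0b111, row AND col = 0b10 = 2; 2 != 7 -> empty
(145,71): row=0b10010001, col=0b1000111, row AND col = 0b1 = 1; 1 != 71 -> empty

Answer: no no no no no no yes no no no no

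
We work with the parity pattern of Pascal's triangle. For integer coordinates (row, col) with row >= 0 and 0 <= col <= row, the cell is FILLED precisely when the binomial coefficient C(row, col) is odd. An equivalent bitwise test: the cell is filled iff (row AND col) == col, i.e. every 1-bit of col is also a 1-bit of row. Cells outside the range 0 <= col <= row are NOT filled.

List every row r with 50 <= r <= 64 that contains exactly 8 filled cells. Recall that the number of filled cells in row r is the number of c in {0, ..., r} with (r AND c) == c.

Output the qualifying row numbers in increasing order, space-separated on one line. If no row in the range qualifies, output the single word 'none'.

Answer: 50 52 56

Derivation:
Row r has 2^popcount(r) filled cells, so we need popcount(r) = log2(8) = 3.
Scan r = 50..64 and keep those with exactly 3 one-bits:
r=50=110010 popcount=3 -> KEEP
r=51=110011 popcount=4 -> skip
r=52=110100 popcount=3 -> KEEP
r=53=110101 popcount=4 -> skip
r=54=110110 popcount=4 -> skip
r=55=110111 popcount=5 -> skip
r=56=111000 popcount=3 -> KEEP
r=57=111001 popcount=4 -> skip
r=58=111010 popcount=4 -> skip
r=59=111011 popcount=5 -> skip
r=60=111100 popcount=4 -> skip
r=61=111101 popcount=5 -> skip
r=62=111110 popcount=5 -> skip
r=63=111111 popcount=6 -> skip
r=64=1000000 popcount=1 -> skip
Kept rows: 50 52 56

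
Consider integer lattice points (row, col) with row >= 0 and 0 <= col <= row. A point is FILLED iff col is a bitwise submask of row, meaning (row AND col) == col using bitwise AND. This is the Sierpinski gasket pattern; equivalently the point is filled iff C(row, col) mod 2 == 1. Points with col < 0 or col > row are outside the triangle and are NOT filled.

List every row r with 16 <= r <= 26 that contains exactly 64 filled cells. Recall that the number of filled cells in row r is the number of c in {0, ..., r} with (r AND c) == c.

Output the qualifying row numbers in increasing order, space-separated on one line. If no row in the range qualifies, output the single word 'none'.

Row r has 2^popcount(r) filled cells, so we need popcount(r) = log2(64) = 6.
Scan r = 16..26 and keep those with exactly 6 one-bits:
r=16=10000 popcount=1 -> skip
r=17=10001 popcount=2 -> skip
r=18=10010 popcount=2 -> skip
r=19=10011 popcount=3 -> skip
r=20=10100 popcount=2 -> skip
r=21=10101 popcount=3 -> skip
r=22=10110 popcount=3 -> skip
r=23=10111 popcount=4 -> skip
r=24=11000 popcount=2 -> skip
r=25=11001 popcount=3 -> skip
r=26=11010 popcount=3 -> skip
Kept rows: none

Answer: none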